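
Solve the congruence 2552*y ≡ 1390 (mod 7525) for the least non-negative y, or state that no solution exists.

1870

gcd(2552, 7525) = 1, so a unique solution mod 7525 exists.
2552⁻¹ ≡ 4538 (mod 7525).
y ≡ 4538*1390 ≡ 1870 (mod 7525).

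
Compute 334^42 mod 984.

856

By square-and-multiply:
334^1 ≡ 334 (mod 984)
334^2 ≡ 334^2 = 111556 ≡ 364 (mod 984)
334^4 ≡ 364^2 = 132496 ≡ 640 (mod 984)
334^8 ≡ 640^2 = 409600 ≡ 256 (mod 984)
334^16 ≡ 256^2 = 65536 ≡ 592 (mod 984)
334^32 ≡ 592^2 = 350464 ≡ 160 (mod 984)
334^42 = 334^32 · 334^8 · 334^2 ≡ 160 · 256 · 364 (mod 984).
Accumulate the product:
160 · 256 = 40960 ≡ 616
616 · 364 = 224224 ≡ 856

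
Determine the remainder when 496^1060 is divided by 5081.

By square-and-multiply:
496^1 ≡ 496 (mod 5081)
496^2 ≡ 496^2 = 246016 ≡ 2128 (mod 5081)
496^4 ≡ 2128^2 = 4528384 ≡ 1213 (mod 5081)
496^8 ≡ 1213^2 = 1471369 ≡ 2960 (mod 5081)
496^16 ≡ 2960^2 = 8761600 ≡ 1956 (mod 5081)
496^32 ≡ 1956^2 = 3825936 ≡ 5024 (mod 5081)
496^64 ≡ 5024^2 = 25240576 ≡ 3249 (mod 5081)
496^128 ≡ 3249^2 = 10556001 ≡ 2764 (mod 5081)
496^256 ≡ 2764^2 = 7639696 ≡ 2953 (mod 5081)
496^512 ≡ 2953^2 = 8720209 ≡ 1213 (mod 5081)
496^1024 ≡ 1213^2 = 1471369 ≡ 2960 (mod 5081)
496^1060 = 496^1024 × 496^32 × 496^4 ≡ 2960 × 5024 × 1213 (mod 5081).
Accumulate the product:
2960 × 5024 = 14871040 ≡ 4034
4034 × 1213 = 4893242 ≡ 239

239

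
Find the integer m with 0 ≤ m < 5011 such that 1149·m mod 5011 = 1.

1618

5011 = 4·1149 + 415
1149 = 2·415 + 319
415 = 1·319 + 96
319 = 3·96 + 31
96 = 3·31 + 3
31 = 10·3 + 1
3 = 3·1 + 0
gcd(1149, 5011) = 1, so the inverse exists.
Bézout: 1 = −371·5011 + 1618·1149.
So 1149⁻¹ ≡ 1618 (mod 5011).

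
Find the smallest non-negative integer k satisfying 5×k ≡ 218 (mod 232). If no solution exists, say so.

90

gcd(5, 232) = 1, so a unique solution mod 232 exists.
5⁻¹ ≡ 93 (mod 232).
k ≡ 93×218 ≡ 90 (mod 232).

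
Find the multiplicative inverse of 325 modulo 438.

By the extended Euclidean algorithm:
438 = 1×325 + 113
325 = 2×113 + 99
113 = 1×99 + 14
99 = 7×14 + 1
14 = 14×1 + 0
gcd(325, 438) = 1, so the inverse exists.
Bézout: 1 = −23×438 + 31×325.
So 325⁻¹ ≡ 31 (mod 438).

31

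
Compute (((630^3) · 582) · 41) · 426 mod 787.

776

(630)^3 ≡ 573 (mod 787)
573 · 582 = 333486 ≡ 585 (mod 787)
585 · 41 = 23985 ≡ 375 (mod 787)
375 · 426 = 159750 ≡ 776 (mod 787)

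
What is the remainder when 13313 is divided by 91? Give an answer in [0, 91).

27

13313 = 146·91 + 27, so 13313 ≡ 27 (mod 91).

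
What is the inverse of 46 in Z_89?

89 = 1×46 + 43
46 = 1×43 + 3
43 = 14×3 + 1
3 = 3×1 + 0
gcd(46, 89) = 1, so the inverse exists.
Back-substitute for 1:
1 = 1×43 − 14×3
  = −14×46 + 15×43
  = 15×89 − 29×46
So 46⁻¹ ≡ −29 ≡ 60 (mod 89).

60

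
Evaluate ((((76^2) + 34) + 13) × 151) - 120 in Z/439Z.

(76)^2 ≡ 69 (mod 439)
69 + 34 = 103
103 + 13 = 116
116 × 151 = 17516 ≡ 395 (mod 439)
395 - 120 = 275

275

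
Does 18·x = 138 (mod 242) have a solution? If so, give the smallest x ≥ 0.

gcd(18, 242) = 2, and 2 | 138, so solutions exist.
Divide through by 2: 9·x ≡ 69 mod 121.
9⁻¹ ≡ 27 (mod 121).
x ≡ 27·69 ≡ 48 (mod 121).
The smallest non-negative solution is x = 48.

48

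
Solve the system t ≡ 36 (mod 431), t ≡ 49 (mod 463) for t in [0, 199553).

431⁻¹ mod 463: 431×217 ≡ 1 (mod 463), so 431⁻¹ ≡ 217.
t = 36 + 431×((49 − 36)×217 mod 463) = 36 + 431×43 = 18569.
Check: 18569 mod 431 = 36, 18569 mod 463 = 49. ✓

18569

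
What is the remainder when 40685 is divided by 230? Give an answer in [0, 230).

205

40685 = 176×230 + 205, so 40685 ≡ 205 (mod 230).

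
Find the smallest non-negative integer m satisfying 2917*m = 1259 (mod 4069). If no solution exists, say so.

gcd(2917, 4069) = 1, so a unique solution mod 4069 exists.
2917⁻¹ ≡ 385 (mod 4069).
m ≡ 385*1259 ≡ 504 (mod 4069).

504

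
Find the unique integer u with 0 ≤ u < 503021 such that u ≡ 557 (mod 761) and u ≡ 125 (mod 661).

761⁻¹ mod 661: 761×390 ≡ 1 (mod 661), so 761⁻¹ ≡ 390.
u = 557 + 761×((125 − 557)×390 mod 661) = 557 + 761×75 = 57632.
Check: 57632 mod 761 = 557, 57632 mod 661 = 125. ✓

57632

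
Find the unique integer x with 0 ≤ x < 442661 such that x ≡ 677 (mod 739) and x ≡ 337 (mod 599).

378306

739⁻¹ mod 599: 739·261 ≡ 1 (mod 599), so 739⁻¹ ≡ 261.
x = 677 + 739·((337 − 677)·261 mod 599) = 677 + 739·511 = 378306.
Check: 378306 mod 739 = 677, 378306 mod 599 = 337. ✓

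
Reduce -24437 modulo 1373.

-24437 = -18*1373 + 277, so -24437 ≡ 277 (mod 1373).

277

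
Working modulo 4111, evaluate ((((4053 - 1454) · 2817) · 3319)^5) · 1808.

3636

4053 - 1454 = 2599
2599 · 2817 = 7321383 ≡ 3803 (mod 4111)
3803 · 3319 = 12622157 ≡ 1387 (mod 4111)
(1387)^5 ≡ 957 (mod 4111)
957 · 1808 = 1730256 ≡ 3636 (mod 4111)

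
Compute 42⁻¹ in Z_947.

699

947 = 22*42 + 23
42 = 1*23 + 19
23 = 1*19 + 4
19 = 4*4 + 3
4 = 1*3 + 1
3 = 3*1 + 0
gcd(42, 947) = 1, so the inverse exists.
Bézout: 1 = 11*947 − 248*42.
So 42⁻¹ ≡ −248 ≡ 699 (mod 947).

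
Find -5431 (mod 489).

-5431 = -12×489 + 437, so -5431 ≡ 437 (mod 489).

437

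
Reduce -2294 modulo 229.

225

-2294 = -11·229 + 225, so -2294 ≡ 225 (mod 229).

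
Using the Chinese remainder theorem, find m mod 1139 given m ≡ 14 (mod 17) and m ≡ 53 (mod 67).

17⁻¹ mod 67: 17*4 ≡ 1 (mod 67), so 17⁻¹ ≡ 4.
m = 14 + 17*((53 − 14)*4 mod 67) = 14 + 17*22 = 388.

388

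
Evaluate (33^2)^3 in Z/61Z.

(33)^2 ≡ 52 (mod 61)
(52)^3 ≡ 3 (mod 61)

3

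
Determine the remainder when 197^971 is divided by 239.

180

197^1 ≡ 197 (mod 239)
197^2 ≡ 197^2 = 38809 ≡ 91 (mod 239)
197^4 ≡ 91^2 = 8281 ≡ 155 (mod 239)
197^8 ≡ 155^2 = 24025 ≡ 125 (mod 239)
197^16 ≡ 125^2 = 15625 ≡ 90 (mod 239)
197^32 ≡ 90^2 = 8100 ≡ 213 (mod 239)
197^64 ≡ 213^2 = 45369 ≡ 198 (mod 239)
197^128 ≡ 198^2 = 39204 ≡ 8 (mod 239)
197^256 ≡ 8^2 = 64 (mod 239)
197^512 ≡ 64^2 = 4096 ≡ 33 (mod 239)
197^971 = 197^512 × 197^256 × 197^128 × 197^64 × 197^8 × 197^2 × 197^1 ≡ 33 × 64 × 8 × 198 × 125 × 91 × 197 (mod 239).
Accumulate the product:
33 × 64 = 2112 ≡ 200
200 × 8 = 1600 ≡ 166
166 × 198 = 32868 ≡ 125
125 × 125 = 15625 ≡ 90
90 × 91 = 8190 ≡ 64
64 × 197 = 12608 ≡ 180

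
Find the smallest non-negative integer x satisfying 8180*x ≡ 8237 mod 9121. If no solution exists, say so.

gcd(8180, 9121) = 1, so a unique solution mod 9121 exists.
8180⁻¹ ≡ 6533 (mod 9121).
x ≡ 6533*8237 ≡ 7542 (mod 9121).

7542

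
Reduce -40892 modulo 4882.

-40892 = -9*4882 + 3046, so -40892 ≡ 3046 (mod 4882).

3046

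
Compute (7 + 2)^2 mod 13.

7 + 2 = 9
(9)^2 ≡ 3 (mod 13)

3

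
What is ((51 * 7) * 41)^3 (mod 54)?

51 * 7 = 357 ≡ 33 (mod 54)
33 * 41 = 1353 ≡ 3 (mod 54)
(3)^3 ≡ 27 (mod 54)

27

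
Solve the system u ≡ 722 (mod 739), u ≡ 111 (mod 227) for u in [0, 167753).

739⁻¹ mod 227: 739×137 ≡ 1 (mod 227), so 739⁻¹ ≡ 137.
u = 722 + 739×((111 − 722)×137 mod 227) = 722 + 739×56 = 42106.
Check: 42106 mod 739 = 722, 42106 mod 227 = 111. ✓

42106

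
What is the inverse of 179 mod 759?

653

Apply the Euclidean algorithm and back-substitute:
759 = 4·179 + 43
179 = 4·43 + 7
43 = 6·7 + 1
7 = 7·1 + 0
gcd(179, 759) = 1, so the inverse exists.
Back-substitute for 1:
1 = 1·43 − 6·7
  = −6·179 + 25·43
  = 25·759 − 106·179
So 179⁻¹ ≡ −106 ≡ 653 (mod 759).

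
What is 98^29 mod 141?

101

Using repeated squaring:
29 in binary is 11101, i.e. 29 = 16 + 8 + 4 + 1.
98^1 ≡ 98 (mod 141)
98^2 ≡ 98^2 = 9604 ≡ 16 (mod 141)
98^4 ≡ 16^2 = 256 ≡ 115 (mod 141)
98^8 ≡ 115^2 = 13225 ≡ 112 (mod 141)
98^16 ≡ 112^2 = 12544 ≡ 136 (mod 141)
98^29 = 98^16 · 98^8 · 98^4 · 98^1 ≡ 136 · 112 · 115 · 98 (mod 141).
Accumulate the product:
136 · 112 = 15232 ≡ 4
4 · 115 = 460 ≡ 37
37 · 98 = 3626 ≡ 101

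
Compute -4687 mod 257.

196

-4687 = -19×257 + 196, so -4687 ≡ 196 (mod 257).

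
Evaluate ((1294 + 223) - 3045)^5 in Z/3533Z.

1942

1294 + 223 = 1517
1517 - 3045 = -1528 ≡ 2005 (mod 3533)
(2005)^5 ≡ 1942 (mod 3533)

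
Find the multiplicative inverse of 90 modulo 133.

133 = 1*90 + 43
90 = 2*43 + 4
43 = 10*4 + 3
4 = 1*3 + 1
3 = 3*1 + 0
gcd(90, 133) = 1, so the inverse exists.
Bézout: 1 = −23*133 + 34*90.
So 90⁻¹ ≡ 34 (mod 133).

34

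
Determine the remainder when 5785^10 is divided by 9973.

9107

10 in binary is 1010, i.e. 10 = 8 + 2.
5785^1 ≡ 5785 (mod 9973)
5785^2 ≡ 5785^2 = 33466225 ≡ 6810 (mod 9973)
5785^4 ≡ 6810^2 = 46376100 ≡ 1650 (mod 9973)
5785^8 ≡ 1650^2 = 2722500 ≡ 9844 (mod 9973)
5785^10 = 5785^8 · 5785^2 ≡ 9844 · 6810 (mod 9973).
9844 · 6810 = 67037640 ≡ 9107 (mod 9973).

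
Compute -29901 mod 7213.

6164

-29901 = -5·7213 + 6164, so -29901 ≡ 6164 (mod 7213).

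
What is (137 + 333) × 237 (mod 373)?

137 + 333 = 470 ≡ 97 (mod 373)
97 × 237 = 22989 ≡ 236 (mod 373)

236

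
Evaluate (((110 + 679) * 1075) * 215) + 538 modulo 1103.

276

110 + 679 = 789
789 * 1075 = 848175 ≡ 1071 (mod 1103)
1071 * 215 = 230265 ≡ 841 (mod 1103)
841 + 538 = 1379 ≡ 276 (mod 1103)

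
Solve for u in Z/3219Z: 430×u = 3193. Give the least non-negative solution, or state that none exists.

2650

gcd(430, 3219) = 1, so a unique solution mod 3219 exists.
430⁻¹ ≡ 1879 (mod 3219).
u ≡ 1879×3193 ≡ 2650 (mod 3219).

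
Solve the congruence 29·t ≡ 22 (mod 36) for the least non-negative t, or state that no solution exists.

2

gcd(29, 36) = 1, so a unique solution mod 36 exists.
29⁻¹ ≡ 5 (mod 36).
t ≡ 5·22 ≡ 2 (mod 36).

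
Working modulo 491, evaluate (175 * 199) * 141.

175 * 199 = 34825 ≡ 455 (mod 491)
455 * 141 = 64155 ≡ 325 (mod 491)

325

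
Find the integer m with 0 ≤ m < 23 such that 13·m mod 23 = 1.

16

Run the extended Euclidean algorithm:
23 = 1×13 + 10
13 = 1×10 + 3
10 = 3×3 + 1
3 = 3×1 + 0
gcd(13, 23) = 1, so the inverse exists.
Bézout: 1 = 4×23 − 7×13.
So 13⁻¹ ≡ −7 ≡ 16 (mod 23).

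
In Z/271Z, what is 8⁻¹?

Apply the Euclidean algorithm and back-substitute:
271 = 33·8 + 7
8 = 1·7 + 1
7 = 7·1 + 0
gcd(8, 271) = 1, so the inverse exists.
Back-substitute for 1:
1 = 1·8 − 1·7
  = −1·271 + 34·8
So 8⁻¹ ≡ 34 (mod 271).

34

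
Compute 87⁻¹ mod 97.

29

Apply the Euclidean algorithm and back-substitute:
97 = 1*87 + 10
87 = 8*10 + 7
10 = 1*7 + 3
7 = 2*3 + 1
3 = 3*1 + 0
gcd(87, 97) = 1, so the inverse exists.
Bézout: 1 = −26*97 + 29*87.
So 87⁻¹ ≡ 29 (mod 97).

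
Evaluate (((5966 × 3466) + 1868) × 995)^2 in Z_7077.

2437

5966 × 3466 = 20678156 ≡ 6239 (mod 7077)
6239 + 1868 = 8107 ≡ 1030 (mod 7077)
1030 × 995 = 1024850 ≡ 5762 (mod 7077)
(5762)^2 ≡ 2437 (mod 7077)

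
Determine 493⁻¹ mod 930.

By the extended Euclidean algorithm:
930 = 1·493 + 437
493 = 1·437 + 56
437 = 7·56 + 45
56 = 1·45 + 11
45 = 4·11 + 1
11 = 11·1 + 0
gcd(493, 930) = 1, so the inverse exists.
Bézout: 1 = 44·930 − 83·493.
So 493⁻¹ ≡ −83 ≡ 847 (mod 930).

847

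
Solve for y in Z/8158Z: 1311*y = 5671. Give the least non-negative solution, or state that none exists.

gcd(1311, 8158) = 1, so a unique solution mod 8158 exists.
1311⁻¹ ≡ 6789 (mod 8158).
y ≡ 6789*5671 ≡ 2817 (mod 8158).

2817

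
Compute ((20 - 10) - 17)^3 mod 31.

20 - 10 = 10
10 - 17 = -7 ≡ 24 (mod 31)
(24)^3 ≡ 29 (mod 31)

29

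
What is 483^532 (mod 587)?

532 in binary is 1000010100, i.e. 532 = 512 + 16 + 4.
483^1 ≡ 483 (mod 587)
483^2 ≡ 483^2 = 233289 ≡ 250 (mod 587)
483^4 ≡ 250^2 = 62500 ≡ 278 (mod 587)
483^8 ≡ 278^2 = 77284 ≡ 387 (mod 587)
483^16 ≡ 387^2 = 149769 ≡ 84 (mod 587)
483^32 ≡ 84^2 = 7056 ≡ 12 (mod 587)
483^64 ≡ 12^2 = 144 (mod 587)
483^128 ≡ 144^2 = 20736 ≡ 191 (mod 587)
483^256 ≡ 191^2 = 36481 ≡ 87 (mod 587)
483^512 ≡ 87^2 = 7569 ≡ 525 (mod 587)
483^532 = 483^512 · 483^16 · 483^4 ≡ 525 · 84 · 278 (mod 587).
Accumulate the product:
525 · 84 = 44100 ≡ 75
75 · 278 = 20850 ≡ 305

305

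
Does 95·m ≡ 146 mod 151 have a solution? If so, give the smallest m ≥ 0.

gcd(95, 151) = 1, so a unique solution mod 151 exists.
95⁻¹ ≡ 62 (mod 151).
m ≡ 62·146 ≡ 143 (mod 151).

143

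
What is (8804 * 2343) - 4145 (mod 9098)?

7559

8804 * 2343 = 20627772 ≡ 2606 (mod 9098)
2606 - 4145 = -1539 ≡ 7559 (mod 9098)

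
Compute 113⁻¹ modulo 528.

257

528 = 4*113 + 76
113 = 1*76 + 37
76 = 2*37 + 2
37 = 18*2 + 1
2 = 2*1 + 0
gcd(113, 528) = 1, so the inverse exists.
Back-substitute for 1:
1 = 1*37 − 18*2
  = −18*76 + 37*37
  = 37*113 − 55*76
  = −55*528 + 257*113
So 113⁻¹ ≡ 257 (mod 528).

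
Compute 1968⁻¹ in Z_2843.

By the extended Euclidean algorithm:
2843 = 1*1968 + 875
1968 = 2*875 + 218
875 = 4*218 + 3
218 = 72*3 + 2
3 = 1*2 + 1
2 = 2*1 + 0
gcd(1968, 2843) = 1, so the inverse exists.
Back-substitute for 1:
1 = 1*3 − 1*2
  = −1*218 + 73*3
  = 73*875 − 293*218
  = −293*1968 + 659*875
  = 659*2843 − 952*1968
So 1968⁻¹ ≡ −952 ≡ 1891 (mod 2843).

1891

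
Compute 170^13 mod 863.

13 in binary is 1101, i.e. 13 = 8 + 4 + 1.
170^1 ≡ 170 (mod 863)
170^2 ≡ 170^2 = 28900 ≡ 421 (mod 863)
170^4 ≡ 421^2 = 177241 ≡ 326 (mod 863)
170^8 ≡ 326^2 = 106276 ≡ 127 (mod 863)
170^13 = 170^8 * 170^4 * 170^1 ≡ 127 * 326 * 170 (mod 863).
Accumulate the product:
127 * 326 = 41402 ≡ 841
841 * 170 = 142970 ≡ 575

575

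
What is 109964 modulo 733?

14

109964 = 150·733 + 14, so 109964 ≡ 14 (mod 733).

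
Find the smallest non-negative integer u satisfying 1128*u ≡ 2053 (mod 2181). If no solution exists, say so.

no solution

gcd(1128, 2181) = 3, and 3 does not divide 2053.
So the congruence has no solution.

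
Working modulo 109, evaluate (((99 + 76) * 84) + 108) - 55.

38

99 + 76 = 175 ≡ 66 (mod 109)
66 * 84 = 5544 ≡ 94 (mod 109)
94 + 108 = 202 ≡ 93 (mod 109)
93 - 55 = 38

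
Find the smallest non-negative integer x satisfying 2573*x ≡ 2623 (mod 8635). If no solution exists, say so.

gcd(2573, 8635) = 1, so a unique solution mod 8635 exists.
2573⁻¹ ≡ 5477 (mod 8635).
x ≡ 5477*2623 ≡ 6166 (mod 8635).

6166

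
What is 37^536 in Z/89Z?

Using repeated squaring:
37^1 ≡ 37 (mod 89)
37^2 ≡ 37^2 = 1369 ≡ 34 (mod 89)
37^4 ≡ 34^2 = 1156 ≡ 88 (mod 89)
37^8 ≡ 88^2 = 7744 ≡ 1 (mod 89)
37^16 ≡ 1^2 = 1 (mod 89)
37^32 ≡ 1^2 = 1 (mod 89)
37^64 ≡ 1^2 = 1 (mod 89)
37^128 ≡ 1^2 = 1 (mod 89)
37^256 ≡ 1^2 = 1 (mod 89)
37^512 ≡ 1^2 = 1 (mod 89)
37^536 = 37^512 · 37^16 · 37^8 ≡ 1 · 1 · 1 (mod 89).
Accumulate the product:
1 · 1 = 1
1 · 1 = 1

1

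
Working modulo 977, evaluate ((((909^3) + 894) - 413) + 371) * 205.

746

(909)^3 ≡ 162 (mod 977)
162 + 894 = 1056 ≡ 79 (mod 977)
79 - 413 = -334 ≡ 643 (mod 977)
643 + 371 = 1014 ≡ 37 (mod 977)
37 * 205 = 7585 ≡ 746 (mod 977)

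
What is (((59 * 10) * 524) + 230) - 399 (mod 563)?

59 * 10 = 590 ≡ 27 (mod 563)
27 * 524 = 14148 ≡ 73 (mod 563)
73 + 230 = 303
303 - 399 = -96 ≡ 467 (mod 563)

467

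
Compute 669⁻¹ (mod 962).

By the extended Euclidean algorithm:
962 = 1×669 + 293
669 = 2×293 + 83
293 = 3×83 + 44
83 = 1×44 + 39
44 = 1×39 + 5
39 = 7×5 + 4
5 = 1×4 + 1
4 = 4×1 + 0
gcd(669, 962) = 1, so the inverse exists.
Bézout: 1 = 137×962 − 197×669.
So 669⁻¹ ≡ −197 ≡ 765 (mod 962).

765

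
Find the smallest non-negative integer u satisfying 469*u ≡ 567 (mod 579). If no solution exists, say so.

gcd(469, 579) = 1, so a unique solution mod 579 exists.
469⁻¹ ≡ 100 (mod 579).
u ≡ 100*567 ≡ 537 (mod 579).

537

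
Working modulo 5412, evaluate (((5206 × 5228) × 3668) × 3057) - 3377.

1099

5206 × 5228 = 27216968 ≡ 20 (mod 5412)
20 × 3668 = 73360 ≡ 3004 (mod 5412)
3004 × 3057 = 9183228 ≡ 4476 (mod 5412)
4476 - 3377 = 1099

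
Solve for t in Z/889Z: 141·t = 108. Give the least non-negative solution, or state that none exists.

171

gcd(141, 889) = 1, so a unique solution mod 889 exists.
141⁻¹ ≡ 372 (mod 889).
t ≡ 372·108 ≡ 171 (mod 889).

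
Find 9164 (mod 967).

9164 = 9·967 + 461, so 9164 ≡ 461 (mod 967).

461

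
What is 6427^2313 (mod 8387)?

7456

Using repeated squaring:
6427^1 ≡ 6427 (mod 8387)
6427^2 ≡ 6427^2 = 41306329 ≡ 354 (mod 8387)
6427^4 ≡ 354^2 = 125316 ≡ 7898 (mod 8387)
6427^8 ≡ 7898^2 = 62378404 ≡ 4285 (mod 8387)
6427^16 ≡ 4285^2 = 18361225 ≡ 2082 (mod 8387)
6427^32 ≡ 2082^2 = 4334724 ≡ 7032 (mod 8387)
6427^64 ≡ 7032^2 = 49449024 ≡ 7659 (mod 8387)
6427^128 ≡ 7659^2 = 58660281 ≡ 1603 (mod 8387)
6427^256 ≡ 1603^2 = 2569609 ≡ 3187 (mod 8387)
6427^512 ≡ 3187^2 = 10156969 ≡ 312 (mod 8387)
6427^1024 ≡ 312^2 = 97344 ≡ 5087 (mod 8387)
6427^2048 ≡ 5087^2 = 25877569 ≡ 3674 (mod 8387)
6427^2313 = 6427^2048 · 6427^256 · 6427^8 · 6427^1 ≡ 3674 · 3187 · 4285 · 6427 (mod 8387).
Accumulate the product:
3674 · 3187 = 11709038 ≡ 786
786 · 4285 = 3368010 ≡ 4823
4823 · 6427 = 30997421 ≡ 7456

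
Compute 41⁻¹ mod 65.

46

65 = 1·41 + 24
41 = 1·24 + 17
24 = 1·17 + 7
17 = 2·7 + 3
7 = 2·3 + 1
3 = 3·1 + 0
gcd(41, 65) = 1, so the inverse exists.
Bézout: 1 = 12·65 − 19·41.
So 41⁻¹ ≡ −19 ≡ 46 (mod 65).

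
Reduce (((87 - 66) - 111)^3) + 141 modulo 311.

125

87 - 66 = 21
21 - 111 = -90 ≡ 221 (mod 311)
(221)^3 ≡ 295 (mod 311)
295 + 141 = 436 ≡ 125 (mod 311)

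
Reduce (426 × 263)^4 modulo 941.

426 × 263 = 112038 ≡ 59 (mod 941)
(59)^4 ≡ 104 (mod 941)

104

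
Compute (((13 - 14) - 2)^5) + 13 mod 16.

10

13 - 14 = -1 ≡ 15 (mod 16)
15 - 2 = 13
(13)^5 ≡ 13 (mod 16)
13 + 13 = 26 ≡ 10 (mod 16)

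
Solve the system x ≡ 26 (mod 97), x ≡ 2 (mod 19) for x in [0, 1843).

97⁻¹ mod 19: 97×10 ≡ 1 (mod 19), so 97⁻¹ ≡ 10.
x = 26 + 97×((2 − 26)×10 mod 19) = 26 + 97×7 = 705.
Check: 705 mod 97 = 26, 705 mod 19 = 2. ✓

705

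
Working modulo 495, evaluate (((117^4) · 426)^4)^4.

(117)^4 ≡ 36 (mod 495)
36 · 426 = 15336 ≡ 486 (mod 495)
(486)^4 ≡ 126 (mod 495)
(126)^4 ≡ 306 (mod 495)

306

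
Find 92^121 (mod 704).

By square-and-multiply:
92^1 ≡ 92 (mod 704)
92^2 ≡ 92^2 = 8464 ≡ 16 (mod 704)
92^4 ≡ 16^2 = 256 (mod 704)
92^8 ≡ 256^2 = 65536 ≡ 64 (mod 704)
92^16 ≡ 64^2 = 4096 ≡ 576 (mod 704)
92^32 ≡ 576^2 = 331776 ≡ 192 (mod 704)
92^64 ≡ 192^2 = 36864 ≡ 256 (mod 704)
92^121 = 92^64 * 92^32 * 92^16 * 92^8 * 92^1 ≡ 256 * 192 * 576 * 64 * 92 (mod 704).
Accumulate the product:
256 * 192 = 49152 ≡ 576
576 * 576 = 331776 ≡ 192
192 * 64 = 12288 ≡ 320
320 * 92 = 29440 ≡ 576

576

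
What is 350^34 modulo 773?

535

350^1 ≡ 350 (mod 773)
350^2 ≡ 350^2 = 122500 ≡ 366 (mod 773)
350^4 ≡ 366^2 = 133956 ≡ 227 (mod 773)
350^8 ≡ 227^2 = 51529 ≡ 511 (mod 773)
350^16 ≡ 511^2 = 261121 ≡ 620 (mod 773)
350^32 ≡ 620^2 = 384400 ≡ 219 (mod 773)
350^34 = 350^32 × 350^2 ≡ 219 × 366 (mod 773).
219 × 366 = 80154 ≡ 535 (mod 773).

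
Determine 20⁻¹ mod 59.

3

By the extended Euclidean algorithm:
59 = 2·20 + 19
20 = 1·19 + 1
19 = 19·1 + 0
gcd(20, 59) = 1, so the inverse exists.
Bézout: 1 = −1·59 + 3·20.
So 20⁻¹ ≡ 3 (mod 59).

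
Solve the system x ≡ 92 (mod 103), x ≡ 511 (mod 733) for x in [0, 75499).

6375

103⁻¹ mod 733: 103·427 ≡ 1 (mod 733), so 103⁻¹ ≡ 427.
x = 92 + 103·((511 − 92)·427 mod 733) = 92 + 103·61 = 6375.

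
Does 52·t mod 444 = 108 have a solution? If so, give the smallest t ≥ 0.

96

gcd(52, 444) = 4, and 4 | 108, so solutions exist.
Divide through by 4: 13·t = 27 (mod 111).
13⁻¹ ≡ 94 (mod 111).
t ≡ 94·27 ≡ 96 (mod 111).
The smallest non-negative solution is t = 96.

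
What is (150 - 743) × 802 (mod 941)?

560

150 - 743 = -593 ≡ 348 (mod 941)
348 × 802 = 279096 ≡ 560 (mod 941)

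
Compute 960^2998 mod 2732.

960^1 ≡ 960 (mod 2732)
960^2 ≡ 960^2 = 921600 ≡ 916 (mod 2732)
960^4 ≡ 916^2 = 839056 ≡ 332 (mod 2732)
960^8 ≡ 332^2 = 110224 ≡ 944 (mod 2732)
960^16 ≡ 944^2 = 891136 ≡ 504 (mod 2732)
960^32 ≡ 504^2 = 254016 ≡ 2672 (mod 2732)
960^64 ≡ 2672^2 = 7139584 ≡ 868 (mod 2732)
960^128 ≡ 868^2 = 753424 ≡ 2124 (mod 2732)
960^256 ≡ 2124^2 = 4511376 ≡ 844 (mod 2732)
960^512 ≡ 844^2 = 712336 ≡ 2016 (mod 2732)
960^1024 ≡ 2016^2 = 4064256 ≡ 1772 (mod 2732)
960^2048 ≡ 1772^2 = 3139984 ≡ 916 (mod 2732)
960^2998 = 960^2048 * 960^512 * 960^256 * 960^128 * 960^32 * 960^16 * 960^4 * 960^2 ≡ 916 * 2016 * 844 * 2124 * 2672 * 504 * 332 * 916 (mod 2732).
Accumulate the product:
916 * 2016 = 1846656 ≡ 2556
2556 * 844 = 2157264 ≡ 1716
1716 * 2124 = 3644784 ≡ 296
296 * 2672 = 790912 ≡ 1364
1364 * 504 = 687456 ≡ 1724
1724 * 332 = 572368 ≡ 1380
1380 * 916 = 1264080 ≡ 1896

1896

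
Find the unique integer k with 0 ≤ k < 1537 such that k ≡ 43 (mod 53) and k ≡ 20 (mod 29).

53⁻¹ mod 29: 53*23 ≡ 1 (mod 29), so 53⁻¹ ≡ 23.
k = 43 + 53*((20 − 43)*23 mod 29) = 43 + 53*22 = 1209.

1209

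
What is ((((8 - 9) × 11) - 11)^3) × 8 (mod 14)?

8 - 9 = -1 ≡ 13 (mod 14)
13 × 11 = 143 ≡ 3 (mod 14)
3 - 11 = -8 ≡ 6 (mod 14)
(6)^3 ≡ 6 (mod 14)
6 × 8 = 48 ≡ 6 (mod 14)

6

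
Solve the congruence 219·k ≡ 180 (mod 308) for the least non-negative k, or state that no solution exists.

216

gcd(219, 308) = 1, so a unique solution mod 308 exists.
219⁻¹ ≡ 263 (mod 308).
k ≡ 263·180 ≡ 216 (mod 308).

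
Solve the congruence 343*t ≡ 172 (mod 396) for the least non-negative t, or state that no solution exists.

gcd(343, 396) = 1, so a unique solution mod 396 exists.
343⁻¹ ≡ 127 (mod 396).
t ≡ 127*172 ≡ 64 (mod 396).

64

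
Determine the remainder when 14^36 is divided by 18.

Using repeated squaring:
36 in binary is 100100, i.e. 36 = 32 + 4.
14^1 ≡ 14 (mod 18)
14^2 ≡ 14^2 = 196 ≡ 16 (mod 18)
14^4 ≡ 16^2 = 256 ≡ 4 (mod 18)
14^8 ≡ 4^2 = 16 (mod 18)
14^16 ≡ 16^2 = 256 ≡ 4 (mod 18)
14^32 ≡ 4^2 = 16 (mod 18)
14^36 = 14^32 × 14^4 ≡ 16 × 4 (mod 18).
16 × 4 = 64 ≡ 10 (mod 18).

10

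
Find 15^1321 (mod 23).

1321 in binary is 10100101001, i.e. 1321 = 1024 + 256 + 32 + 8 + 1.
15^1 ≡ 15 (mod 23)
15^2 ≡ 15^2 = 225 ≡ 18 (mod 23)
15^4 ≡ 18^2 = 324 ≡ 2 (mod 23)
15^8 ≡ 2^2 = 4 (mod 23)
15^16 ≡ 4^2 = 16 (mod 23)
15^32 ≡ 16^2 = 256 ≡ 3 (mod 23)
15^64 ≡ 3^2 = 9 (mod 23)
15^128 ≡ 9^2 = 81 ≡ 12 (mod 23)
15^256 ≡ 12^2 = 144 ≡ 6 (mod 23)
15^512 ≡ 6^2 = 36 ≡ 13 (mod 23)
15^1024 ≡ 13^2 = 169 ≡ 8 (mod 23)
15^1321 = 15^1024 × 15^256 × 15^32 × 15^8 × 15^1 ≡ 8 × 6 × 3 × 4 × 15 (mod 23).
Accumulate the product:
8 × 6 = 48 ≡ 2
2 × 3 = 6
6 × 4 = 24 ≡ 1
1 × 15 = 15

15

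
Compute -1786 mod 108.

-1786 = -17×108 + 50, so -1786 ≡ 50 (mod 108).

50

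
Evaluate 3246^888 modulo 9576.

Using repeated squaring:
888 in binary is 1101111000, i.e. 888 = 512 + 256 + 64 + 32 + 16 + 8.
3246^1 ≡ 3246 (mod 9576)
3246^2 ≡ 3246^2 = 10536516 ≡ 2916 (mod 9576)
3246^4 ≡ 2916^2 = 8503056 ≡ 9144 (mod 9576)
3246^8 ≡ 9144^2 = 83612736 ≡ 4680 (mod 9576)
3246^16 ≡ 4680^2 = 21902400 ≡ 2088 (mod 9576)
3246^32 ≡ 2088^2 = 4359744 ≡ 2664 (mod 9576)
3246^64 ≡ 2664^2 = 7096896 ≡ 1080 (mod 9576)
3246^128 ≡ 1080^2 = 1166400 ≡ 7704 (mod 9576)
3246^256 ≡ 7704^2 = 59351616 ≡ 9144 (mod 9576)
3246^512 ≡ 9144^2 = 83612736 ≡ 4680 (mod 9576)
3246^888 = 3246^512 · 3246^256 · 3246^64 · 3246^32 · 3246^16 · 3246^8 ≡ 4680 · 9144 · 1080 · 2664 · 2088 · 4680 (mod 9576).
Accumulate the product:
4680 · 9144 = 42793920 ≡ 8352
8352 · 1080 = 9020160 ≡ 9144
9144 · 2664 = 24359616 ≡ 7848
7848 · 2088 = 16386624 ≡ 2088
2088 · 4680 = 9771840 ≡ 4320

4320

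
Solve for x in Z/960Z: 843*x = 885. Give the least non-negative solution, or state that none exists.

255

gcd(843, 960) = 3, and 3 | 885, so solutions exist.
Divide through by 3: 281*x = 295 (mod 320).
281⁻¹ ≡ 41 (mod 320).
x ≡ 41*295 ≡ 255 (mod 320).
The smallest non-negative solution is x = 255.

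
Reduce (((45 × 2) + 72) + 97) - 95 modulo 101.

63

45 × 2 = 90
90 + 72 = 162 ≡ 61 (mod 101)
61 + 97 = 158 ≡ 57 (mod 101)
57 - 95 = -38 ≡ 63 (mod 101)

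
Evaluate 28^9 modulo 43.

9 in binary is 1001, i.e. 9 = 8 + 1.
28^1 ≡ 28 (mod 43)
28^2 ≡ 28^2 = 784 ≡ 10 (mod 43)
28^4 ≡ 10^2 = 100 ≡ 14 (mod 43)
28^8 ≡ 14^2 = 196 ≡ 24 (mod 43)
28^9 = 28^8 × 28^1 ≡ 24 × 28 (mod 43).
24 × 28 = 672 ≡ 27 (mod 43).

27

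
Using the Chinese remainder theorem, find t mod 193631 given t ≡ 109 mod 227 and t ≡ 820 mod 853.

124505

227⁻¹ mod 853: 227×729 ≡ 1 (mod 853), so 227⁻¹ ≡ 729.
t = 109 + 227×((820 − 109)×729 mod 853) = 109 + 227×548 = 124505.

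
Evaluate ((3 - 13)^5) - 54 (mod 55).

3 - 13 = -10 ≡ 45 (mod 55)
(45)^5 ≡ 45 (mod 55)
45 - 54 = -9 ≡ 46 (mod 55)

46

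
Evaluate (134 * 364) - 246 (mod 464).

134 * 364 = 48776 ≡ 56 (mod 464)
56 - 246 = -190 ≡ 274 (mod 464)

274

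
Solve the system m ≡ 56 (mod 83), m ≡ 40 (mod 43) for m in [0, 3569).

2878

83⁻¹ mod 43: 83·14 ≡ 1 (mod 43), so 83⁻¹ ≡ 14.
m = 56 + 83·((40 − 56)·14 mod 43) = 56 + 83·34 = 2878.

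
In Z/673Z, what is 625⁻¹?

14

673 = 1*625 + 48
625 = 13*48 + 1
48 = 48*1 + 0
gcd(625, 673) = 1, so the inverse exists.
Back-substitute for 1:
1 = 1*625 − 13*48
  = −13*673 + 14*625
So 625⁻¹ ≡ 14 (mod 673).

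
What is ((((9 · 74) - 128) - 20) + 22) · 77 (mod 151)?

55

9 · 74 = 666 ≡ 62 (mod 151)
62 - 128 = -66 ≡ 85 (mod 151)
85 - 20 = 65
65 + 22 = 87
87 · 77 = 6699 ≡ 55 (mod 151)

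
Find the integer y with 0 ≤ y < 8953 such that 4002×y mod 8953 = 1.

8953 = 2×4002 + 949
4002 = 4×949 + 206
949 = 4×206 + 125
206 = 1×125 + 81
125 = 1×81 + 44
81 = 1×44 + 37
44 = 1×37 + 7
37 = 5×7 + 2
7 = 3×2 + 1
2 = 2×1 + 0
gcd(4002, 8953) = 1, so the inverse exists.
Bézout: 1 = 1729×8953 − 3868×4002.
So 4002⁻¹ ≡ −3868 ≡ 5085 (mod 8953).

5085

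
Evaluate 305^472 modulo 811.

293

472 in binary is 111011000, i.e. 472 = 256 + 128 + 64 + 16 + 8.
305^1 ≡ 305 (mod 811)
305^2 ≡ 305^2 = 93025 ≡ 571 (mod 811)
305^4 ≡ 571^2 = 326041 ≡ 19 (mod 811)
305^8 ≡ 19^2 = 361 (mod 811)
305^16 ≡ 361^2 = 130321 ≡ 561 (mod 811)
305^32 ≡ 561^2 = 314721 ≡ 53 (mod 811)
305^64 ≡ 53^2 = 2809 ≡ 376 (mod 811)
305^128 ≡ 376^2 = 141376 ≡ 262 (mod 811)
305^256 ≡ 262^2 = 68644 ≡ 520 (mod 811)
305^472 = 305^256 · 305^128 · 305^64 · 305^16 · 305^8 ≡ 520 · 262 · 376 · 561 · 361 (mod 811).
Accumulate the product:
520 · 262 = 136240 ≡ 803
803 · 376 = 301928 ≡ 236
236 · 561 = 132396 ≡ 203
203 · 361 = 73283 ≡ 293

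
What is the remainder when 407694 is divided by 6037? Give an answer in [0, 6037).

407694 = 67·6037 + 3215, so 407694 ≡ 3215 (mod 6037).

3215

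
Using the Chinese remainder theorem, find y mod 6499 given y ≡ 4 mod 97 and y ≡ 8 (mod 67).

1750

97⁻¹ mod 67: 97×38 ≡ 1 (mod 67), so 97⁻¹ ≡ 38.
y = 4 + 97×((8 − 4)×38 mod 67) = 4 + 97×18 = 1750.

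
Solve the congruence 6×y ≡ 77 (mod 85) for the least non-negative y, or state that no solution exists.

gcd(6, 85) = 1, so a unique solution mod 85 exists.
6⁻¹ ≡ 71 (mod 85).
y ≡ 71×77 ≡ 27 (mod 85).

27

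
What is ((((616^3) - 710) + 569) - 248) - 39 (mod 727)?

(616)^3 ≡ 583 (mod 727)
583 - 710 = -127 ≡ 600 (mod 727)
600 + 569 = 1169 ≡ 442 (mod 727)
442 - 248 = 194
194 - 39 = 155

155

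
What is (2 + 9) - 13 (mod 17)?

2 + 9 = 11
11 - 13 = -2 ≡ 15 (mod 17)

15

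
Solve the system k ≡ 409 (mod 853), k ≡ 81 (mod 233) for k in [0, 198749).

11498

853⁻¹ mod 233: 853×174 ≡ 1 (mod 233), so 853⁻¹ ≡ 174.
k = 409 + 853×((81 − 409)×174 mod 233) = 409 + 853×13 = 11498.
Check: 11498 mod 853 = 409, 11498 mod 233 = 81. ✓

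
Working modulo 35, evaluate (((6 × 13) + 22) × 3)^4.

15

6 × 13 = 78 ≡ 8 (mod 35)
8 + 22 = 30
30 × 3 = 90 ≡ 20 (mod 35)
(20)^4 ≡ 15 (mod 35)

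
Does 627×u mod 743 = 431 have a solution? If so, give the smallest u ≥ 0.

387

gcd(627, 743) = 1, so a unique solution mod 743 exists.
627⁻¹ ≡ 506 (mod 743).
u ≡ 506×431 ≡ 387 (mod 743).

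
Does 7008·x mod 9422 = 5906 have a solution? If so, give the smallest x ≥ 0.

2476

gcd(7008, 9422) = 2, and 2 | 5906, so solutions exist.
Divide through by 2: 3504·x mod 4711 = 2953.
3504⁻¹ ≡ 765 (mod 4711).
x ≡ 765·2953 ≡ 2476 (mod 4711).
The smallest non-negative solution is x = 2476.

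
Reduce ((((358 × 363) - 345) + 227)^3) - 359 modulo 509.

356

358 × 363 = 129954 ≡ 159 (mod 509)
159 - 345 = -186 ≡ 323 (mod 509)
323 + 227 = 550 ≡ 41 (mod 509)
(41)^3 ≡ 206 (mod 509)
206 - 359 = -153 ≡ 356 (mod 509)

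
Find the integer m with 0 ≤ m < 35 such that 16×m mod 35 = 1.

Run the extended Euclidean algorithm:
35 = 2×16 + 3
16 = 5×3 + 1
3 = 3×1 + 0
gcd(16, 35) = 1, so the inverse exists.
Back-substitute for 1:
1 = 1×16 − 5×3
  = −5×35 + 11×16
So 16⁻¹ ≡ 11 (mod 35).

11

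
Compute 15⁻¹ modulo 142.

Apply the Euclidean algorithm and back-substitute:
142 = 9*15 + 7
15 = 2*7 + 1
7 = 7*1 + 0
gcd(15, 142) = 1, so the inverse exists.
Bézout: 1 = −2*142 + 19*15.
So 15⁻¹ ≡ 19 (mod 142).

19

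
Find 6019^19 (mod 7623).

19 in binary is 10011, i.e. 19 = 16 + 2 + 1.
6019^1 ≡ 6019 (mod 7623)
6019^2 ≡ 6019^2 = 36228361 ≡ 3865 (mod 7623)
6019^4 ≡ 3865^2 = 14938225 ≡ 4768 (mod 7623)
6019^8 ≡ 4768^2 = 22733824 ≡ 2038 (mod 7623)
6019^16 ≡ 2038^2 = 4153444 ≡ 6532 (mod 7623)
6019^19 = 6019^16 × 6019^2 × 6019^1 ≡ 6532 × 3865 × 6019 (mod 7623).
Accumulate the product:
6532 × 3865 = 25246180 ≡ 6427
6427 × 6019 = 38684113 ≡ 5011

5011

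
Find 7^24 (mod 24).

7^1 ≡ 7 (mod 24)
7^2 ≡ 7^2 = 49 ≡ 1 (mod 24)
7^4 ≡ 1^2 = 1 (mod 24)
7^8 ≡ 1^2 = 1 (mod 24)
7^16 ≡ 1^2 = 1 (mod 24)
7^24 = 7^16 * 7^8 ≡ 1 * 1 (mod 24).
1 * 1 = 1 ≡ 1 (mod 24).

1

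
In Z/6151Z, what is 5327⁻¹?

Apply the Euclidean algorithm and back-substitute:
6151 = 1*5327 + 824
5327 = 6*824 + 383
824 = 2*383 + 58
383 = 6*58 + 35
58 = 1*35 + 23
35 = 1*23 + 12
23 = 1*12 + 11
12 = 1*11 + 1
11 = 11*1 + 0
gcd(5327, 6151) = 1, so the inverse exists.
Back-substitute for 1:
1 = 1*12 − 1*11
  = −1*23 + 2*12
  = 2*35 − 3*23
  = −3*58 + 5*35
  = 5*383 − 33*58
  = −33*824 + 71*383
  = 71*5327 − 459*824
  = −459*6151 + 530*5327
So 5327⁻¹ ≡ 530 (mod 6151).

530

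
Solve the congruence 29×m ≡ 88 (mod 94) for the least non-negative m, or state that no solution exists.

gcd(29, 94) = 1, so a unique solution mod 94 exists.
29⁻¹ ≡ 13 (mod 94).
m ≡ 13×88 ≡ 16 (mod 94).

16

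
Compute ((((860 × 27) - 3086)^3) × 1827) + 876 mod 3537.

860 × 27 = 23220 ≡ 1998 (mod 3537)
1998 - 3086 = -1088 ≡ 2449 (mod 3537)
(2449)^3 ≡ 190 (mod 3537)
190 × 1827 = 347130 ≡ 504 (mod 3537)
504 + 876 = 1380

1380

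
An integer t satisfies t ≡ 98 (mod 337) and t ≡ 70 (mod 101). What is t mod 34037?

337⁻¹ mod 101: 337*3 ≡ 1 (mod 101), so 337⁻¹ ≡ 3.
t = 98 + 337*((70 − 98)*3 mod 101) = 98 + 337*17 = 5827.
Check: 5827 mod 337 = 98, 5827 mod 101 = 70. ✓

5827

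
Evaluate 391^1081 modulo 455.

391

By square-and-multiply:
1081 in binary is 10000111001, i.e. 1081 = 1024 + 32 + 16 + 8 + 1.
391^1 ≡ 391 (mod 455)
391^2 ≡ 391^2 = 152881 ≡ 1 (mod 455)
391^4 ≡ 1^2 = 1 (mod 455)
391^8 ≡ 1^2 = 1 (mod 455)
391^16 ≡ 1^2 = 1 (mod 455)
391^32 ≡ 1^2 = 1 (mod 455)
391^64 ≡ 1^2 = 1 (mod 455)
391^128 ≡ 1^2 = 1 (mod 455)
391^256 ≡ 1^2 = 1 (mod 455)
391^512 ≡ 1^2 = 1 (mod 455)
391^1024 ≡ 1^2 = 1 (mod 455)
391^1081 = 391^1024 · 391^32 · 391^16 · 391^8 · 391^1 ≡ 1 · 1 · 1 · 1 · 391 (mod 455).
Accumulate the product:
1 · 1 = 1
1 · 1 = 1
1 · 1 = 1
1 · 391 = 391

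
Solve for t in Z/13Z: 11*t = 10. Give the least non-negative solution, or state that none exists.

gcd(11, 13) = 1, so a unique solution mod 13 exists.
11⁻¹ ≡ 6 (mod 13).
t ≡ 6*10 ≡ 8 (mod 13).

8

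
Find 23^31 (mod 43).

31

23^1 ≡ 23 (mod 43)
23^2 ≡ 23^2 = 529 ≡ 13 (mod 43)
23^4 ≡ 13^2 = 169 ≡ 40 (mod 43)
23^8 ≡ 40^2 = 1600 ≡ 9 (mod 43)
23^16 ≡ 9^2 = 81 ≡ 38 (mod 43)
23^31 = 23^16 * 23^8 * 23^4 * 23^2 * 23^1 ≡ 38 * 9 * 40 * 13 * 23 (mod 43).
Accumulate the product:
38 * 9 = 342 ≡ 41
41 * 40 = 1640 ≡ 6
6 * 13 = 78 ≡ 35
35 * 23 = 805 ≡ 31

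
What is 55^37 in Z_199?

Using repeated squaring:
37 in binary is 100101, i.e. 37 = 32 + 4 + 1.
55^1 ≡ 55 (mod 199)
55^2 ≡ 55^2 = 3025 ≡ 40 (mod 199)
55^4 ≡ 40^2 = 1600 ≡ 8 (mod 199)
55^8 ≡ 8^2 = 64 (mod 199)
55^16 ≡ 64^2 = 4096 ≡ 116 (mod 199)
55^32 ≡ 116^2 = 13456 ≡ 123 (mod 199)
55^37 = 55^32 · 55^4 · 55^1 ≡ 123 · 8 · 55 (mod 199).
Accumulate the product:
123 · 8 = 984 ≡ 188
188 · 55 = 10340 ≡ 191

191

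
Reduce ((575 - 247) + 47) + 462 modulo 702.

575 - 247 = 328
328 + 47 = 375
375 + 462 = 837 ≡ 135 (mod 702)

135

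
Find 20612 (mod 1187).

20612 = 17*1187 + 433, so 20612 ≡ 433 (mod 1187).

433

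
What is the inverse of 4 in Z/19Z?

5

19 = 4×4 + 3
4 = 1×3 + 1
3 = 3×1 + 0
gcd(4, 19) = 1, so the inverse exists.
Back-substitute for 1:
1 = 1×4 − 1×3
  = −1×19 + 5×4
So 4⁻¹ ≡ 5 (mod 19).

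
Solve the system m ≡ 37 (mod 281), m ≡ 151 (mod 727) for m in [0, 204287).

159364

281⁻¹ mod 727: 281×445 ≡ 1 (mod 727), so 281⁻¹ ≡ 445.
m = 37 + 281×((151 − 37)×445 mod 727) = 37 + 281×567 = 159364.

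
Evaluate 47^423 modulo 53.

By square-and-multiply:
47^1 ≡ 47 (mod 53)
47^2 ≡ 47^2 = 2209 ≡ 36 (mod 53)
47^4 ≡ 36^2 = 1296 ≡ 24 (mod 53)
47^8 ≡ 24^2 = 576 ≡ 46 (mod 53)
47^16 ≡ 46^2 = 2116 ≡ 49 (mod 53)
47^32 ≡ 49^2 = 2401 ≡ 16 (mod 53)
47^64 ≡ 16^2 = 256 ≡ 44 (mod 53)
47^128 ≡ 44^2 = 1936 ≡ 28 (mod 53)
47^256 ≡ 28^2 = 784 ≡ 42 (mod 53)
47^423 = 47^256 · 47^128 · 47^32 · 47^4 · 47^2 · 47^1 ≡ 42 · 28 · 16 · 24 · 36 · 47 (mod 53).
Accumulate the product:
42 · 28 = 1176 ≡ 10
10 · 16 = 160 ≡ 1
1 · 24 = 24
24 · 36 = 864 ≡ 16
16 · 47 = 752 ≡ 10

10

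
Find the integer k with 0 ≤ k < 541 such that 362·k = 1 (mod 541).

541 = 1*362 + 179
362 = 2*179 + 4
179 = 44*4 + 3
4 = 1*3 + 1
3 = 3*1 + 0
gcd(362, 541) = 1, so the inverse exists.
Back-substitute for 1:
1 = 1*4 − 1*3
  = −1*179 + 45*4
  = 45*362 − 91*179
  = −91*541 + 136*362
So 362⁻¹ ≡ 136 (mod 541).

136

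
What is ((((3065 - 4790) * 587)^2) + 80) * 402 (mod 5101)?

753

3065 - 4790 = -1725 ≡ 3376 (mod 5101)
3376 * 587 = 1981712 ≡ 2524 (mod 5101)
(2524)^2 ≡ 4528 (mod 5101)
4528 + 80 = 4608
4608 * 402 = 1852416 ≡ 753 (mod 5101)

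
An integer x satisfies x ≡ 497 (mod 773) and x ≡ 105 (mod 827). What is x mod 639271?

598026

773⁻¹ mod 827: 773×536 ≡ 1 (mod 827), so 773⁻¹ ≡ 536.
x = 497 + 773×((105 − 497)×536 mod 827) = 497 + 773×773 = 598026.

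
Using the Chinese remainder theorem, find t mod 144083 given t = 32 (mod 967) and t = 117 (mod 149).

967⁻¹ mod 149: 967×49 ≡ 1 (mod 149), so 967⁻¹ ≡ 49.
t = 32 + 967×((117 − 32)×49 mod 149) = 32 + 967×142 = 137346.

137346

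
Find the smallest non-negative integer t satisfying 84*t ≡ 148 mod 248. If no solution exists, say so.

gcd(84, 248) = 4, and 4 | 148, so solutions exist.
Divide through by 4: 21*t ≡ 37 mod 62.
21⁻¹ ≡ 3 (mod 62).
t ≡ 3*37 ≡ 49 (mod 62).
The smallest non-negative solution is t = 49.

49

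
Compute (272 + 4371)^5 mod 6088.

3043

272 + 4371 = 4643
(4643)^5 ≡ 3043 (mod 6088)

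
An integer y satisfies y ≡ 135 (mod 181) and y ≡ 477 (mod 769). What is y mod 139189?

181⁻¹ mod 769: 181·17 ≡ 1 (mod 769), so 181⁻¹ ≡ 17.
y = 135 + 181·((477 − 135)·17 mod 769) = 135 + 181·431 = 78146.
Check: 78146 mod 181 = 135, 78146 mod 769 = 477. ✓

78146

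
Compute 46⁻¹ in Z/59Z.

9

59 = 1·46 + 13
46 = 3·13 + 7
13 = 1·7 + 6
7 = 1·6 + 1
6 = 6·1 + 0
gcd(46, 59) = 1, so the inverse exists.
Back-substitute for 1:
1 = 1·7 − 1·6
  = −1·13 + 2·7
  = 2·46 − 7·13
  = −7·59 + 9·46
So 46⁻¹ ≡ 9 (mod 59).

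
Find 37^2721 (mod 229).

Compute successive squares:
2721 in binary is 101010100001, i.e. 2721 = 2048 + 512 + 128 + 32 + 1.
37^1 ≡ 37 (mod 229)
37^2 ≡ 37^2 = 1369 ≡ 224 (mod 229)
37^4 ≡ 224^2 = 50176 ≡ 25 (mod 229)
37^8 ≡ 25^2 = 625 ≡ 167 (mod 229)
37^16 ≡ 167^2 = 27889 ≡ 180 (mod 229)
37^32 ≡ 180^2 = 32400 ≡ 111 (mod 229)
37^64 ≡ 111^2 = 12321 ≡ 184 (mod 229)
37^128 ≡ 184^2 = 33856 ≡ 193 (mod 229)
37^256 ≡ 193^2 = 37249 ≡ 151 (mod 229)
37^512 ≡ 151^2 = 22801 ≡ 130 (mod 229)
37^1024 ≡ 130^2 = 16900 ≡ 183 (mod 229)
37^2048 ≡ 183^2 = 33489 ≡ 55 (mod 229)
37^2721 = 37^2048 · 37^512 · 37^128 · 37^32 · 37^1 ≡ 55 · 130 · 193 · 111 · 37 (mod 229).
Accumulate the product:
55 · 130 = 7150 ≡ 51
51 · 193 = 9843 ≡ 225
225 · 111 = 24975 ≡ 14
14 · 37 = 518 ≡ 60

60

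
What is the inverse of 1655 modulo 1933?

1189

Apply the Euclidean algorithm and back-substitute:
1933 = 1×1655 + 278
1655 = 5×278 + 265
278 = 1×265 + 13
265 = 20×13 + 5
13 = 2×5 + 3
5 = 1×3 + 2
3 = 1×2 + 1
2 = 2×1 + 0
gcd(1655, 1933) = 1, so the inverse exists.
Back-substitute for 1:
1 = 1×3 − 1×2
  = −1×5 + 2×3
  = 2×13 − 5×5
  = −5×265 + 102×13
  = 102×278 − 107×265
  = −107×1655 + 637×278
  = 637×1933 − 744×1655
So 1655⁻¹ ≡ −744 ≡ 1189 (mod 1933).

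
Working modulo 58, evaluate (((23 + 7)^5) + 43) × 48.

23 + 7 = 30
(30)^5 ≡ 30 (mod 58)
30 + 43 = 73 ≡ 15 (mod 58)
15 × 48 = 720 ≡ 24 (mod 58)

24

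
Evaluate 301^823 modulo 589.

Using repeated squaring:
823 in binary is 1100110111, i.e. 823 = 512 + 256 + 32 + 16 + 4 + 2 + 1.
301^1 ≡ 301 (mod 589)
301^2 ≡ 301^2 = 90601 ≡ 484 (mod 589)
301^4 ≡ 484^2 = 234256 ≡ 423 (mod 589)
301^8 ≡ 423^2 = 178929 ≡ 462 (mod 589)
301^16 ≡ 462^2 = 213444 ≡ 226 (mod 589)
301^32 ≡ 226^2 = 51076 ≡ 422 (mod 589)
301^64 ≡ 422^2 = 178084 ≡ 206 (mod 589)
301^128 ≡ 206^2 = 42436 ≡ 28 (mod 589)
301^256 ≡ 28^2 = 784 ≡ 195 (mod 589)
301^512 ≡ 195^2 = 38025 ≡ 329 (mod 589)
301^823 = 301^512 × 301^256 × 301^32 × 301^16 × 301^4 × 301^2 × 301^1 ≡ 329 × 195 × 422 × 226 × 423 × 484 × 301 (mod 589).
Accumulate the product:
329 × 195 = 64155 ≡ 543
543 × 422 = 229146 ≡ 25
25 × 226 = 5650 ≡ 349
349 × 423 = 147627 ≡ 377
377 × 484 = 182468 ≡ 467
467 × 301 = 140567 ≡ 385

385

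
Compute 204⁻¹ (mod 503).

503 = 2×204 + 95
204 = 2×95 + 14
95 = 6×14 + 11
14 = 1×11 + 3
11 = 3×3 + 2
3 = 1×2 + 1
2 = 2×1 + 0
gcd(204, 503) = 1, so the inverse exists.
Back-substitute for 1:
1 = 1×3 − 1×2
  = −1×11 + 4×3
  = 4×14 − 5×11
  = −5×95 + 34×14
  = 34×204 − 73×95
  = −73×503 + 180×204
So 204⁻¹ ≡ 180 (mod 503).

180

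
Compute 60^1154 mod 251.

169

Using repeated squaring:
1154 in binary is 10010000010, i.e. 1154 = 1024 + 128 + 2.
60^1 ≡ 60 (mod 251)
60^2 ≡ 60^2 = 3600 ≡ 86 (mod 251)
60^4 ≡ 86^2 = 7396 ≡ 117 (mod 251)
60^8 ≡ 117^2 = 13689 ≡ 135 (mod 251)
60^16 ≡ 135^2 = 18225 ≡ 153 (mod 251)
60^32 ≡ 153^2 = 23409 ≡ 66 (mod 251)
60^64 ≡ 66^2 = 4356 ≡ 89 (mod 251)
60^128 ≡ 89^2 = 7921 ≡ 140 (mod 251)
60^256 ≡ 140^2 = 19600 ≡ 22 (mod 251)
60^512 ≡ 22^2 = 484 ≡ 233 (mod 251)
60^1024 ≡ 233^2 = 54289 ≡ 73 (mod 251)
60^1154 = 60^1024 * 60^128 * 60^2 ≡ 73 * 140 * 86 (mod 251).
Accumulate the product:
73 * 140 = 10220 ≡ 180
180 * 86 = 15480 ≡ 169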